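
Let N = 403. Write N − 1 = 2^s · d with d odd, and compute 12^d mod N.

403 − 1 = 402 = 2^1 · 201, so d = 201.
12^1 ≡ 12 (mod 403)
12^2 ≡ 12^2 = 144 ≡ 144 (mod 403)
12^4 ≡ 144^2 = 20736 ≡ 183 (mod 403)
12^8 ≡ 183^2 = 33489 ≡ 40 (mod 403)
12^16 ≡ 40^2 = 1600 ≡ 391 (mod 403)
12^32 ≡ 391^2 = 152881 ≡ 144 (mod 403)
12^64 ≡ 144^2 = 20736 ≡ 183 (mod 403)
12^128 ≡ 183^2 = 33489 ≡ 40 (mod 403)
201 = 128 + 64 + 8 + 1 in binary powers of 2.
So 12^201 ≡ 40 · 183 · 40 · 12 ≡ 246 (mod 403).
Squaring chain: 246; never reaches −1, so base 12 is a Miller–Rabin witness that 403 is composite.

246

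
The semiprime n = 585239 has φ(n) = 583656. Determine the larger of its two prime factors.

997

φ(n) = (p−1)(q−1) = n − (p+q) + 1, so p + q = 585239 − 583656 + 1 = 1584.
p and q are the roots of t² − 1584t + 585239 = 0.
Discriminant: 1584² − 4·585239 = 2509056 − 2340956 = 168100; √168100 = 410.
q = (1584 − 410)/2 = 587, p = (1584 + 410)/2 = 997.
Check: 587 · 997 = 585239.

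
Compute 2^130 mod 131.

2^1 ≡ 2 (mod 131)
2^2 ≡ 2^2 = 4 ≡ 4 (mod 131)
2^4 ≡ 4^2 = 16 ≡ 16 (mod 131)
2^8 ≡ 16^2 = 256 ≡ 125 (mod 131)
2^16 ≡ 125^2 = 15625 ≡ 36 (mod 131)
2^32 ≡ 36^2 = 1296 ≡ 117 (mod 131)
2^64 ≡ 117^2 = 13689 ≡ 65 (mod 131)
2^128 ≡ 65^2 = 4225 ≡ 33 (mod 131)
130 = 128 + 2 in binary powers of 2.
So 2^130 ≡ 33 · 4 ≡ 1 (mod 131).
Since the result is 1, base 2 gives no evidence that 131 is composite.

1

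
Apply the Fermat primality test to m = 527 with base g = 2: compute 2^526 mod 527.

2^1 ≡ 2 (mod 527)
2^2 ≡ 2^2 = 4 ≡ 4 (mod 527)
2^4 ≡ 4^2 = 16 ≡ 16 (mod 527)
2^8 ≡ 16^2 = 256 ≡ 256 (mod 527)
2^16 ≡ 256^2 = 65536 ≡ 188 (mod 527)
2^32 ≡ 188^2 = 35344 ≡ 35 (mod 527)
2^64 ≡ 35^2 = 1225 ≡ 171 (mod 527)
2^128 ≡ 171^2 = 29241 ≡ 256 (mod 527)
2^256 ≡ 256^2 = 65536 ≡ 188 (mod 527)
2^512 ≡ 188^2 = 35344 ≡ 35 (mod 527)
526 = 512 + 8 + 4 + 2 in binary powers of 2.
So 2^526 ≡ 35 · 256 · 16 · 4 ≡ 64 (mod 527).
Since 64 ≠ 1, base 2 is a Fermat witness: 527 is composite.

64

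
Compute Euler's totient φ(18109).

Factor: 18109 = 7 · 13 · 199.
φ(18109) = (7−1) · (13−1) · (199−1) = 6 · 12 · 198 = 14256.

14256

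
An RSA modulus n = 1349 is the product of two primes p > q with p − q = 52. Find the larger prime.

71

Since p = q + 52, we have 1349 = q(q + 52), so q² + 52q − 1349 = 0.
Discriminant: 52² + 4·1349 = 2704 + 5396 = 8100; √8100 = 90.
q = (−52 + 90)/2 = 19, and p = q + 52 = 71.
Check: 19 · 71 = 1349.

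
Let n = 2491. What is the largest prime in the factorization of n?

53

2491 = 47 · 53
53 is prime.
So 2491 = 47 · 53; the largest prime factor is 53.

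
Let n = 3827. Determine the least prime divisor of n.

3827 is odd.
Digit sum 20, not divisible by 3.
Ends in 7: not divisible by 5.
7: 3827 = 7·546 + 5
11: 3827 = 11·347 + 10
13: 3827 = 13·294 + 5
17: 3827 = 17·225 + 2
19: 3827 = 19·201 + 8
23: 3827 = 23·166 + 9
29: 3827 = 29·131 + 28
31: 3827 = 31·123 + 14
37: 3827 = 37·103 + 16
41: 3827 = 41·93 + 14
43: 3827 = 43·89

43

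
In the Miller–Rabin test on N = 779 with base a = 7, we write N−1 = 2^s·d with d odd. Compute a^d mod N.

315

779 − 1 = 778 = 2^1 · 389, so d = 389.
7^1 ≡ 7 (mod 779)
7^2 ≡ 7^2 = 49 ≡ 49 (mod 779)
7^4 ≡ 49^2 = 2401 ≡ 64 (mod 779)
7^8 ≡ 64^2 = 4096 ≡ 201 (mod 779)
7^16 ≡ 201^2 = 40401 ≡ 672 (mod 779)
7^32 ≡ 672^2 = 451584 ≡ 543 (mod 779)
7^64 ≡ 543^2 = 294849 ≡ 387 (mod 779)
7^128 ≡ 387^2 = 149769 ≡ 201 (mod 779)
7^256 ≡ 201^2 = 40401 ≡ 672 (mod 779)
389 = 256 + 128 + 4 + 1 in binary powers of 2.
So 7^389 ≡ 672 · 201 · 64 · 7 ≡ 315 (mod 779).
Squaring chain: 315; never reaches −1, so base 7 is a Miller–Rabin witness that 779 is composite.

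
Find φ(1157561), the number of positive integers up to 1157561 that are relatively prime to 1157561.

Factor: 1157561 = 73 · 101 · 157.
φ(1157561) = (73−1) · (101−1) · (157−1) = 72 · 100 · 156 = 1123200.

1123200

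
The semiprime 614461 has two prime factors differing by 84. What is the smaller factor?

743

Since p = q + 84, we have 614461 = q(q + 84), so q² + 84q − 614461 = 0.
Discriminant: 84² + 4·614461 = 7056 + 2457844 = 2464900; √2464900 = 1570.
q = (−84 + 1570)/2 = 743, and p = q + 84 = 827.
Check: 743 · 827 = 614461.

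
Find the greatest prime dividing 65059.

65059 = 17 · 3827
3827 = 43 · 89
89 is prime.
So 65059 = 17 · 43 · 89; the largest prime factor is 89.

89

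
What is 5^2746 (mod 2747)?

5^1 ≡ 5 (mod 2747)
5^2 ≡ 5^2 = 25 ≡ 25 (mod 2747)
5^4 ≡ 25^2 = 625 ≡ 625 (mod 2747)
5^8 ≡ 625^2 = 390625 ≡ 551 (mod 2747)
5^16 ≡ 551^2 = 303601 ≡ 1431 (mod 2747)
5^32 ≡ 1431^2 = 2047761 ≡ 1246 (mod 2747)
5^64 ≡ 1246^2 = 1552516 ≡ 461 (mod 2747)
5^128 ≡ 461^2 = 212521 ≡ 1002 (mod 2747)
5^256 ≡ 1002^2 = 1004004 ≡ 1349 (mod 2747)
5^512 ≡ 1349^2 = 1819801 ≡ 1287 (mod 2747)
5^1024 ≡ 1287^2 = 1656369 ≡ 2675 (mod 2747)
5^2048 ≡ 2675^2 = 7155625 ≡ 2437 (mod 2747)
2746 = 2048 + 512 + 128 + 32 + 16 + 8 + 2 in binary powers of 2.
So 5^2746 ≡ 2437 · 1287 · 1002 · 1246 · 1431 · 551 · 25 ≡ 332 (mod 2747).
Since 332 ≠ 1, base 5 is a Fermat witness: 2747 is composite.

332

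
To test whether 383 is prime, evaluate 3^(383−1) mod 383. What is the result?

1

3^1 ≡ 3 (mod 383)
3^2 ≡ 3^2 = 9 ≡ 9 (mod 383)
3^4 ≡ 9^2 = 81 ≡ 81 (mod 383)
3^8 ≡ 81^2 = 6561 ≡ 50 (mod 383)
3^16 ≡ 50^2 = 2500 ≡ 202 (mod 383)
3^32 ≡ 202^2 = 40804 ≡ 206 (mod 383)
3^64 ≡ 206^2 = 42436 ≡ 306 (mod 383)
3^128 ≡ 306^2 = 93636 ≡ 184 (mod 383)
3^256 ≡ 184^2 = 33856 ≡ 152 (mod 383)
382 = 256 + 64 + 32 + 16 + 8 + 4 + 2 in binary powers of 2.
So 3^382 ≡ 152 · 306 · 206 · 202 · 50 · 81 · 9 ≡ 1 (mod 383).
Since the result is 1, base 3 gives no evidence that 383 is composite.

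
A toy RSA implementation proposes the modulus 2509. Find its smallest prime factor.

2509 is odd.
Digit sum 16, not divisible by 3.
Ends in 9: not divisible by 5.
7: 2509 = 7·358 + 3
11: 2509 = 11·228 + 1
13: 2509 = 13·193

13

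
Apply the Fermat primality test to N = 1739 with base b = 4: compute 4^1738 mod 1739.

995

4^1 ≡ 4 (mod 1739)
4^2 ≡ 4^2 = 16 ≡ 16 (mod 1739)
4^4 ≡ 16^2 = 256 ≡ 256 (mod 1739)
4^8 ≡ 256^2 = 65536 ≡ 1193 (mod 1739)
4^16 ≡ 1193^2 = 1423249 ≡ 747 (mod 1739)
4^32 ≡ 747^2 = 558009 ≡ 1529 (mod 1739)
4^64 ≡ 1529^2 = 2337841 ≡ 625 (mod 1739)
4^128 ≡ 625^2 = 390625 ≡ 1089 (mod 1739)
4^256 ≡ 1089^2 = 1185921 ≡ 1662 (mod 1739)
4^512 ≡ 1662^2 = 2762244 ≡ 712 (mod 1739)
4^1024 ≡ 712^2 = 506944 ≡ 895 (mod 1739)
1738 = 1024 + 512 + 128 + 64 + 8 + 2 in binary powers of 2.
So 4^1738 ≡ 895 · 712 · 1089 · 625 · 1193 · 16 ≡ 995 (mod 1739).
Since 995 ≠ 1, base 4 is a Fermat witness: 1739 is composite.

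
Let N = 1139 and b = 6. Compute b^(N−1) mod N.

6^1 ≡ 6 (mod 1139)
6^2 ≡ 6^2 = 36 ≡ 36 (mod 1139)
6^4 ≡ 36^2 = 1296 ≡ 157 (mod 1139)
6^8 ≡ 157^2 = 24649 ≡ 730 (mod 1139)
6^16 ≡ 730^2 = 532900 ≡ 987 (mod 1139)
6^32 ≡ 987^2 = 974169 ≡ 324 (mod 1139)
6^64 ≡ 324^2 = 104976 ≡ 188 (mod 1139)
6^128 ≡ 188^2 = 35344 ≡ 35 (mod 1139)
6^256 ≡ 35^2 = 1225 ≡ 86 (mod 1139)
6^512 ≡ 86^2 = 7396 ≡ 562 (mod 1139)
6^1024 ≡ 562^2 = 315844 ≡ 341 (mod 1139)
1138 = 1024 + 64 + 32 + 16 + 2 in binary powers of 2.
So 6^1138 ≡ 341 · 188 · 324 · 987 · 36 ≡ 920 (mod 1139).
Since 920 ≠ 1, base 6 is a Fermat witness: 1139 is composite.

920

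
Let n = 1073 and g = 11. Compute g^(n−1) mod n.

11^1 ≡ 11 (mod 1073)
11^2 ≡ 11^2 = 121 ≡ 121 (mod 1073)
11^4 ≡ 121^2 = 14641 ≡ 692 (mod 1073)
11^8 ≡ 692^2 = 478864 ≡ 306 (mod 1073)
11^16 ≡ 306^2 = 93636 ≡ 285 (mod 1073)
11^32 ≡ 285^2 = 81225 ≡ 750 (mod 1073)
11^64 ≡ 750^2 = 562500 ≡ 248 (mod 1073)
11^128 ≡ 248^2 = 61504 ≡ 343 (mod 1073)
11^256 ≡ 343^2 = 117649 ≡ 692 (mod 1073)
11^512 ≡ 692^2 = 478864 ≡ 306 (mod 1073)
11^1024 ≡ 306^2 = 93636 ≡ 285 (mod 1073)
1072 = 1024 + 32 + 16 in binary powers of 2.
So 11^1072 ≡ 285 · 750 · 285 ≡ 248 (mod 1073).
Since 248 ≠ 1, base 11 is a Fermat witness: 1073 is composite.

248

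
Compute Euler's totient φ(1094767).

Factor: 1094767 = 61 · 131 · 137.
φ(1094767) = (61−1) · (131−1) · (137−1) = 60 · 130 · 136 = 1060800.

1060800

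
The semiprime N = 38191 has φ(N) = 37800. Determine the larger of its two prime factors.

211

φ(n) = (p−1)(q−1) = n − (p+q) + 1, so p + q = 38191 − 37800 + 1 = 392.
p and q are the roots of t² − 392t + 38191 = 0.
Discriminant: 392² − 4·38191 = 153664 − 152764 = 900; √900 = 30.
q = (392 − 30)/2 = 181, p = (392 + 30)/2 = 211.
Check: 181 · 211 = 38191.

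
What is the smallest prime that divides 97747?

97747 is odd.
Digit sum 34, not divisible by 3.
Ends in 7: not divisible by 5.
7: 97747 = 7·13963 + 6
11: 97747 = 11·8886 + 1
13: 97747 = 13·7519

13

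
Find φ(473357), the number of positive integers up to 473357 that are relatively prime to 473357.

454720

Factor: 473357 = 59 · 71 · 113.
φ(473357) = (59−1) · (71−1) · (113−1) = 58 · 70 · 112 = 454720.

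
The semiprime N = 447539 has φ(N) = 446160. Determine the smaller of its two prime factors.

φ(n) = (p−1)(q−1) = n − (p+q) + 1, so p + q = 447539 − 446160 + 1 = 1380.
p and q are the roots of t² − 1380t + 447539 = 0.
Discriminant: 1380² − 4·447539 = 1904400 − 1790156 = 114244; √114244 = 338.
q = (1380 − 338)/2 = 521, p = (1380 + 338)/2 = 859.
Check: 521 · 859 = 447539.

521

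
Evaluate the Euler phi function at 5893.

5740

Factor: 5893 = 71 · 83.
φ(5893) = (71−1) · (83−1) = 70 · 82 = 5740.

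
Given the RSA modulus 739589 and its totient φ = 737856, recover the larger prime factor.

977

φ(n) = (p−1)(q−1) = n − (p+q) + 1, so p + q = 739589 − 737856 + 1 = 1734.
p and q are the roots of t² − 1734t + 739589 = 0.
Discriminant: 1734² − 4·739589 = 3006756 − 2958356 = 48400; √48400 = 220.
q = (1734 − 220)/2 = 757, p = (1734 + 220)/2 = 977.
Check: 757 · 977 = 739589.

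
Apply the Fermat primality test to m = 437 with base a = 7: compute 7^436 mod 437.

64

7^1 ≡ 7 (mod 437)
7^2 ≡ 7^2 = 49 ≡ 49 (mod 437)
7^4 ≡ 49^2 = 2401 ≡ 216 (mod 437)
7^8 ≡ 216^2 = 46656 ≡ 334 (mod 437)
7^16 ≡ 334^2 = 111556 ≡ 121 (mod 437)
7^32 ≡ 121^2 = 14641 ≡ 220 (mod 437)
7^64 ≡ 220^2 = 48400 ≡ 330 (mod 437)
7^128 ≡ 330^2 = 108900 ≡ 87 (mod 437)
7^256 ≡ 87^2 = 7569 ≡ 140 (mod 437)
436 = 256 + 128 + 32 + 16 + 4 in binary powers of 2.
So 7^436 ≡ 140 · 87 · 220 · 121 · 216 ≡ 64 (mod 437).
Since 64 ≠ 1, base 7 is a Fermat witness: 437 is composite.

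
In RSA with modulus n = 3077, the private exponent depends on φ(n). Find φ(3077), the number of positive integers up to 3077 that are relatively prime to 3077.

Factor: 3077 = 17 · 181.
φ(3077) = (17−1) · (181−1) = 16 · 180 = 2880.

2880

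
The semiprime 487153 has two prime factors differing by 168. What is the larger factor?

787

Since p = q + 168, we have 487153 = q(q + 168), so q² + 168q − 487153 = 0.
Discriminant: 168² + 4·487153 = 28224 + 1948612 = 1976836; √1976836 = 1406.
q = (−168 + 1406)/2 = 619, and p = q + 168 = 787.
Check: 619 · 787 = 487153.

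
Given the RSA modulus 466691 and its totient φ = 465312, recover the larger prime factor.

787

φ(n) = (p−1)(q−1) = n − (p+q) + 1, so p + q = 466691 − 465312 + 1 = 1380.
p and q are the roots of t² − 1380t + 466691 = 0.
Discriminant: 1380² − 4·466691 = 1904400 − 1866764 = 37636; √37636 = 194.
q = (1380 − 194)/2 = 593, p = (1380 + 194)/2 = 787.
Check: 593 · 787 = 466691.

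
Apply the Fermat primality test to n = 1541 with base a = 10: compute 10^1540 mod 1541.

1243

10^1 ≡ 10 (mod 1541)
10^2 ≡ 10^2 = 100 ≡ 100 (mod 1541)
10^4 ≡ 100^2 = 10000 ≡ 754 (mod 1541)
10^8 ≡ 754^2 = 568516 ≡ 1428 (mod 1541)
10^16 ≡ 1428^2 = 2039184 ≡ 441 (mod 1541)
10^32 ≡ 441^2 = 194481 ≡ 315 (mod 1541)
10^64 ≡ 315^2 = 99225 ≡ 601 (mod 1541)
10^128 ≡ 601^2 = 361201 ≡ 607 (mod 1541)
10^256 ≡ 607^2 = 368449 ≡ 150 (mod 1541)
10^512 ≡ 150^2 = 22500 ≡ 926 (mod 1541)
10^1024 ≡ 926^2 = 857476 ≡ 680 (mod 1541)
1540 = 1024 + 512 + 4 in binary powers of 2.
So 10^1540 ≡ 680 · 926 · 754 ≡ 1243 (mod 1541).
Since 1243 ≠ 1, base 10 is a Fermat witness: 1541 is composite.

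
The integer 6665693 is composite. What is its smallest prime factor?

71

6665693 is odd.
Digit sum 41, not divisible by 3.
Ends in 3: not divisible by 5.
7: 6665693 = 7·952241 + 6
11: 6665693 = 11·605972 + 1
13: 6665693 = 13·512745 + 8
17: 6665693 = 17·392099 + 10
19: 6665693 = 19·350825 + 18
23: 6665693 = 23·289812 + 17
29: 6665693 = 29·229851 + 14
31: 6665693 = 31·215022 + 11
37: 6665693 = 37·180153 + 32
41: 6665693 = 41·162577 + 36
43: 6665693 = 43·155016 + 5
47: 6665693 = 47·141823 + 12
53: 6665693 = 53·125767 + 42
59: 6665693 = 59·112977 + 50
61: 6665693 = 61·109273 + 40
67: 6665693 = 67·99487 + 64
71: 6665693 = 71·93883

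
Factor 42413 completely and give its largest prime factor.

42413 = 7 · 6059
6059 = 73 · 83
83 is prime.
So 42413 = 7 · 73 · 83; the largest prime factor is 83.

83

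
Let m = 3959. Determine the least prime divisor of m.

37

3959 is odd.
Digit sum 26, not divisible by 3.
Ends in 9: not divisible by 5.
7: 3959 = 7·565 + 4
11: 3959 = 11·359 + 10
13: 3959 = 13·304 + 7
17: 3959 = 17·232 + 15
19: 3959 = 19·208 + 7
23: 3959 = 23·172 + 3
29: 3959 = 29·136 + 15
31: 3959 = 31·127 + 22
37: 3959 = 37·107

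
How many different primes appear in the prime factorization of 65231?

65231 = 37 · 1763
1763 = 41 · 43
65231 = 37 · 41 · 43, which has 3 distinct prime factors.

3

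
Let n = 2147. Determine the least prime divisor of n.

19

2147 is odd.
Digit sum 14, not divisible by 3.
Ends in 7: not divisible by 5.
7: 2147 = 7·306 + 5
11: 2147 = 11·195 + 2
13: 2147 = 13·165 + 2
17: 2147 = 17·126 + 5
19: 2147 = 19·113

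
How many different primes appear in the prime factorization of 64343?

64343 = 37^2 · 47
64343 = 37^2 · 47, which has 2 distinct prime factors.

2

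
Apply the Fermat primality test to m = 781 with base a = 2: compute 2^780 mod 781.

2^1 ≡ 2 (mod 781)
2^2 ≡ 2^2 = 4 ≡ 4 (mod 781)
2^4 ≡ 4^2 = 16 ≡ 16 (mod 781)
2^8 ≡ 16^2 = 256 ≡ 256 (mod 781)
2^16 ≡ 256^2 = 65536 ≡ 713 (mod 781)
2^32 ≡ 713^2 = 508369 ≡ 719 (mod 781)
2^64 ≡ 719^2 = 516961 ≡ 720 (mod 781)
2^128 ≡ 720^2 = 518400 ≡ 597 (mod 781)
2^256 ≡ 597^2 = 356409 ≡ 273 (mod 781)
2^512 ≡ 273^2 = 74529 ≡ 334 (mod 781)
780 = 512 + 256 + 8 + 4 in binary powers of 2.
So 2^780 ≡ 334 · 273 · 256 · 16 ≡ 243 (mod 781).
Since 243 ≠ 1, base 2 is a Fermat witness: 781 is composite.

243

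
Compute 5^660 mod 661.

5^1 ≡ 5 (mod 661)
5^2 ≡ 5^2 = 25 ≡ 25 (mod 661)
5^4 ≡ 25^2 = 625 ≡ 625 (mod 661)
5^8 ≡ 625^2 = 390625 ≡ 635 (mod 661)
5^16 ≡ 635^2 = 403225 ≡ 15 (mod 661)
5^32 ≡ 15^2 = 225 ≡ 225 (mod 661)
5^64 ≡ 225^2 = 50625 ≡ 389 (mod 661)
5^128 ≡ 389^2 = 151321 ≡ 613 (mod 661)
5^256 ≡ 613^2 = 375769 ≡ 321 (mod 661)
5^512 ≡ 321^2 = 103041 ≡ 586 (mod 661)
660 = 512 + 128 + 16 + 4 in binary powers of 2.
So 5^660 ≡ 586 · 613 · 15 · 625 ≡ 1 (mod 661).
Since the result is 1, base 5 gives no evidence that 661 is composite.

1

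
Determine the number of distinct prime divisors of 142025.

142025 = 5^2 · 5681
5681 = 13 · 437
437 = 19 · 23
142025 = 5^2 · 13 · 19 · 23, which has 4 distinct prime factors.

4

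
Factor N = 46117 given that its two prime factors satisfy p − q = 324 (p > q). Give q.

Since p = q + 324, we have 46117 = q(q + 324), so q² + 324q − 46117 = 0.
Discriminant: 324² + 4·46117 = 104976 + 184468 = 289444; √289444 = 538.
q = (−324 + 538)/2 = 107, and p = q + 324 = 431.
Check: 107 · 431 = 46117.

107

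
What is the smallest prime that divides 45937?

45937 is odd.
Digit sum 28, not divisible by 3.
Ends in 7: not divisible by 5.
7: 45937 = 7·6562 + 3
11: 45937 = 11·4176 + 1
13: 45937 = 13·3533 + 8
17: 45937 = 17·2702 + 3
19: 45937 = 19·2417 + 14
23: 45937 = 23·1997 + 6
29: 45937 = 29·1584 + 1
31: 45937 = 31·1481 + 26
37: 45937 = 37·1241 + 20
41: 45937 = 41·1120 + 17
43: 45937 = 43·1068 + 13
47: 45937 = 47·977 + 18
53: 45937 = 53·866 + 39
59: 45937 = 59·778 + 35
61: 45937 = 61·753 + 4
67: 45937 = 67·685 + 42
71: 45937 = 71·647

71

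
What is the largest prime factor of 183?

61

183 = 3 · 61
61 is prime.
So 183 = 3 · 61; the largest prime factor is 61.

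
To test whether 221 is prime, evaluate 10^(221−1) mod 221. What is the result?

10^1 ≡ 10 (mod 221)
10^2 ≡ 10^2 = 100 ≡ 100 (mod 221)
10^4 ≡ 100^2 = 10000 ≡ 55 (mod 221)
10^8 ≡ 55^2 = 3025 ≡ 152 (mod 221)
10^16 ≡ 152^2 = 23104 ≡ 120 (mod 221)
10^32 ≡ 120^2 = 14400 ≡ 35 (mod 221)
10^64 ≡ 35^2 = 1225 ≡ 120 (mod 221)
10^128 ≡ 120^2 = 14400 ≡ 35 (mod 221)
220 = 128 + 64 + 16 + 8 + 4 in binary powers of 2.
So 10^220 ≡ 35 · 120 · 120 · 152 · 55 ≡ 81 (mod 221).
Since 81 ≠ 1, base 10 is a Fermat witness: 221 is composite.

81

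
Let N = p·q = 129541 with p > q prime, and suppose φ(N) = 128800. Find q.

φ(n) = (p−1)(q−1) = n − (p+q) + 1, so p + q = 129541 − 128800 + 1 = 742.
p and q are the roots of t² − 742t + 129541 = 0.
Discriminant: 742² − 4·129541 = 550564 − 518164 = 32400; √32400 = 180.
q = (742 − 180)/2 = 281, p = (742 + 180)/2 = 461.
Check: 281 · 461 = 129541.

281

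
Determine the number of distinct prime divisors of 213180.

6

213180 = 2^2 · 53295
53295 = 3 · 17765
17765 = 5 · 3553
3553 = 11 · 323
323 = 17 · 19
213180 = 2^2 · 3 · 5 · 11 · 17 · 19, which has 6 distinct prime factors.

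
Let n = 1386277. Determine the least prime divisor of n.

1386277 is odd.
Digit sum 34, not divisible by 3.
Ends in 7: not divisible by 5.
7: 1386277 = 7·198039 + 4
11: 1386277 = 11·126025 + 2
13: 1386277 = 13·106636 + 9
17: 1386277 = 17·81545 + 12
19: 1386277 = 19·72961 + 18
23: 1386277 = 23·60272 + 21
29: 1386277 = 29·47802 + 19
31: 1386277 = 31·44718 + 19
37: 1386277 = 37·37466 + 35
41: 1386277 = 41·33811 + 26
43: 1386277 = 43·32239

43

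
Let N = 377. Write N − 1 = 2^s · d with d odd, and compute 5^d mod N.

138

377 − 1 = 376 = 2^3 · 47, so d = 47.
5^1 ≡ 5 (mod 377)
5^2 ≡ 5^2 = 25 ≡ 25 (mod 377)
5^4 ≡ 25^2 = 625 ≡ 248 (mod 377)
5^8 ≡ 248^2 = 61504 ≡ 53 (mod 377)
5^16 ≡ 53^2 = 2809 ≡ 170 (mod 377)
5^32 ≡ 170^2 = 28900 ≡ 248 (mod 377)
47 = 32 + 8 + 4 + 2 + 1 in binary powers of 2.
So 5^47 ≡ 248 · 53 · 248 · 25 · 5 ≡ 138 (mod 377).
Squaring chain: 138 → 194 → 313; never reaches −1, so base 5 is a Miller–Rabin witness that 377 is composite.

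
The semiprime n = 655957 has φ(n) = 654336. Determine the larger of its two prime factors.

φ(n) = (p−1)(q−1) = n − (p+q) + 1, so p + q = 655957 − 654336 + 1 = 1622.
p and q are the roots of t² − 1622t + 655957 = 0.
Discriminant: 1622² − 4·655957 = 2630884 − 2623828 = 7056; √7056 = 84.
q = (1622 − 84)/2 = 769, p = (1622 + 84)/2 = 853.
Check: 769 · 853 = 655957.

853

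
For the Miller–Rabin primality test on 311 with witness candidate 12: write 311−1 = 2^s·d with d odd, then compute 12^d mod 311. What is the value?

311 − 1 = 310 = 2^1 · 155, so d = 155.
12^1 ≡ 12 (mod 311)
12^2 ≡ 12^2 = 144 ≡ 144 (mod 311)
12^4 ≡ 144^2 = 20736 ≡ 210 (mod 311)
12^8 ≡ 210^2 = 44100 ≡ 249 (mod 311)
12^16 ≡ 249^2 = 62001 ≡ 112 (mod 311)
12^32 ≡ 112^2 = 12544 ≡ 104 (mod 311)
12^64 ≡ 104^2 = 10816 ≡ 242 (mod 311)
12^128 ≡ 242^2 = 58564 ≡ 96 (mod 311)
155 = 128 + 16 + 8 + 2 + 1 in binary powers of 2.
So 12^155 ≡ 96 · 112 · 249 · 144 · 12 ≡ 1 (mod 311).
Since 12^d ≡ 1 (mod 311), base 12 does not prove 311 composite.

1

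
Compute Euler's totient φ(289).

272

Factor: 289 = 17^2.
φ(289) = 17^1·(17−1) = 272.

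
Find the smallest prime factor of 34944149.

79

34944149 is odd.
Digit sum 38, not divisible by 3.
Ends in 9: not divisible by 5.
7: 34944149 = 7·4992021 + 2
11: 34944149 = 11·3176740 + 9
13: 34944149 = 13·2688011 + 6
17: 34944149 = 17·2055538 + 3
19: 34944149 = 19·1839165 + 14
23: 34944149 = 23·1519310 + 19
29: 34944149 = 29·1204970 + 19
31: 34944149 = 31·1127230 + 19
37: 34944149 = 37·944436 + 17
41: 34944149 = 41·852296 + 13
43: 34944149 = 43·812654 + 27
47: 34944149 = 47·743492 + 25
53: 34944149 = 53·659323 + 30
59: 34944149 = 59·592273 + 42
61: 34944149 = 61·572854 + 55
67: 34944149 = 67·521554 + 31
71: 34944149 = 71·492171 + 8
73: 34944149 = 73·478686 + 71
79: 34944149 = 79·442331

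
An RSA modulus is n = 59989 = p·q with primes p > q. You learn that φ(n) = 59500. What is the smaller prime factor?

φ(n) = (p−1)(q−1) = n − (p+q) + 1, so p + q = 59989 − 59500 + 1 = 490.
p and q are the roots of t² − 490t + 59989 = 0.
Discriminant: 490² − 4·59989 = 240100 − 239956 = 144; √144 = 12.
q = (490 − 12)/2 = 239, p = (490 + 12)/2 = 251.
Check: 239 · 251 = 59989.

239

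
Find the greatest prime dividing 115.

23

115 = 5 · 23
23 is prime.
So 115 = 5 · 23; the largest prime factor is 23.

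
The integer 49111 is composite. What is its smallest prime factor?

67

49111 is odd.
Digit sum 16, not divisible by 3.
Ends in 1: not divisible by 5.
7: 49111 = 7·7015 + 6
11: 49111 = 11·4464 + 7
13: 49111 = 13·3777 + 10
17: 49111 = 17·2888 + 15
19: 49111 = 19·2584 + 15
23: 49111 = 23·2135 + 6
29: 49111 = 29·1693 + 14
31: 49111 = 31·1584 + 7
37: 49111 = 37·1327 + 12
41: 49111 = 41·1197 + 34
43: 49111 = 43·1142 + 5
47: 49111 = 47·1044 + 43
53: 49111 = 53·926 + 33
59: 49111 = 59·832 + 23
61: 49111 = 61·805 + 6
67: 49111 = 67·733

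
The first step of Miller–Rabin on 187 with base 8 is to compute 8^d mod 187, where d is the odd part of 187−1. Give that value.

94

187 − 1 = 186 = 2^1 · 93, so d = 93.
8^1 ≡ 8 (mod 187)
8^2 ≡ 8^2 = 64 ≡ 64 (mod 187)
8^4 ≡ 64^2 = 4096 ≡ 169 (mod 187)
8^8 ≡ 169^2 = 28561 ≡ 137 (mod 187)
8^16 ≡ 137^2 = 18769 ≡ 69 (mod 187)
8^32 ≡ 69^2 = 4761 ≡ 86 (mod 187)
8^64 ≡ 86^2 = 7396 ≡ 103 (mod 187)
93 = 64 + 16 + 8 + 4 + 1 in binary powers of 2.
So 8^93 ≡ 103 · 69 · 137 · 169 · 8 ≡ 94 (mod 187).
Squaring chain: 94; never reaches −1, so base 8 is a Miller–Rabin witness that 187 is composite.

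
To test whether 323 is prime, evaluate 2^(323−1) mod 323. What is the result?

2^1 ≡ 2 (mod 323)
2^2 ≡ 2^2 = 4 ≡ 4 (mod 323)
2^4 ≡ 4^2 = 16 ≡ 16 (mod 323)
2^8 ≡ 16^2 = 256 ≡ 256 (mod 323)
2^16 ≡ 256^2 = 65536 ≡ 290 (mod 323)
2^32 ≡ 290^2 = 84100 ≡ 120 (mod 323)
2^64 ≡ 120^2 = 14400 ≡ 188 (mod 323)
2^128 ≡ 188^2 = 35344 ≡ 137 (mod 323)
2^256 ≡ 137^2 = 18769 ≡ 35 (mod 323)
322 = 256 + 64 + 2 in binary powers of 2.
So 2^322 ≡ 35 · 188 · 4 ≡ 157 (mod 323).
Since 157 ≠ 1, base 2 is a Fermat witness: 323 is composite.

157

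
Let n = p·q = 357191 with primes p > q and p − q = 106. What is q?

Since p = q + 106, we have 357191 = q(q + 106), so q² + 106q − 357191 = 0.
Discriminant: 106² + 4·357191 = 11236 + 1428764 = 1440000; √1440000 = 1200.
q = (−106 + 1200)/2 = 547, and p = q + 106 = 653.
Check: 547 · 653 = 357191.

547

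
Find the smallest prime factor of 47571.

3

47571 is odd.
Digit sum 24, divisible by 3.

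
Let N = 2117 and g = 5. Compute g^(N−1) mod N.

547

5^1 ≡ 5 (mod 2117)
5^2 ≡ 5^2 = 25 ≡ 25 (mod 2117)
5^4 ≡ 25^2 = 625 ≡ 625 (mod 2117)
5^8 ≡ 625^2 = 390625 ≡ 1097 (mod 2117)
5^16 ≡ 1097^2 = 1203409 ≡ 953 (mod 2117)
5^32 ≡ 953^2 = 908209 ≡ 16 (mod 2117)
5^64 ≡ 16^2 = 256 ≡ 256 (mod 2117)
5^128 ≡ 256^2 = 65536 ≡ 2026 (mod 2117)
5^256 ≡ 2026^2 = 4104676 ≡ 1930 (mod 2117)
5^512 ≡ 1930^2 = 3724900 ≡ 1097 (mod 2117)
5^1024 ≡ 1097^2 = 1203409 ≡ 953 (mod 2117)
5^2048 ≡ 953^2 = 908209 ≡ 16 (mod 2117)
2116 = 2048 + 64 + 4 in binary powers of 2.
So 5^2116 ≡ 16 · 256 · 625 ≡ 547 (mod 2117).
Since 547 ≠ 1, base 5 is a Fermat witness: 2117 is composite.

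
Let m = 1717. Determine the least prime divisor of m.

1717 is odd.
Digit sum 16, not divisible by 3.
Ends in 7: not divisible by 5.
7: 1717 = 7·245 + 2
11: 1717 = 11·156 + 1
13: 1717 = 13·132 + 1
17: 1717 = 17·101

17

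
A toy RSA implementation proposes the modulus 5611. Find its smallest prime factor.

31

5611 is odd.
Digit sum 13, not divisible by 3.
Ends in 1: not divisible by 5.
7: 5611 = 7·801 + 4
11: 5611 = 11·510 + 1
13: 5611 = 13·431 + 8
17: 5611 = 17·330 + 1
19: 5611 = 19·295 + 6
23: 5611 = 23·243 + 22
29: 5611 = 29·193 + 14
31: 5611 = 31·181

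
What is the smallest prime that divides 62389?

89

62389 is odd.
Digit sum 28, not divisible by 3.
Ends in 9: not divisible by 5.
7: 62389 = 7·8912 + 5
11: 62389 = 11·5671 + 8
13: 62389 = 13·4799 + 2
17: 62389 = 17·3669 + 16
19: 62389 = 19·3283 + 12
23: 62389 = 23·2712 + 13
29: 62389 = 29·2151 + 10
31: 62389 = 31·2012 + 17
37: 62389 = 37·1686 + 7
41: 62389 = 41·1521 + 28
43: 62389 = 43·1450 + 39
47: 62389 = 47·1327 + 20
53: 62389 = 53·1177 + 8
59: 62389 = 59·1057 + 26
61: 62389 = 61·1022 + 47
67: 62389 = 67·931 + 12
71: 62389 = 71·878 + 51
73: 62389 = 73·854 + 47
79: 62389 = 79·789 + 58
83: 62389 = 83·751 + 56
89: 62389 = 89·701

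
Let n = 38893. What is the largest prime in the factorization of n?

38893 = 19 · 2047
2047 = 23 · 89
89 is prime.
So 38893 = 19 · 23 · 89; the largest prime factor is 89.

89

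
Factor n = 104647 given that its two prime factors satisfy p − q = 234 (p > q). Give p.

461

Since p = q + 234, we have 104647 = q(q + 234), so q² + 234q − 104647 = 0.
Discriminant: 234² + 4·104647 = 54756 + 418588 = 473344; √473344 = 688.
q = (−234 + 688)/2 = 227, and p = q + 234 = 461.
Check: 227 · 461 = 104647.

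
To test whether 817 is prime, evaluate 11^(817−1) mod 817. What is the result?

666

11^1 ≡ 11 (mod 817)
11^2 ≡ 11^2 = 121 ≡ 121 (mod 817)
11^4 ≡ 121^2 = 14641 ≡ 752 (mod 817)
11^8 ≡ 752^2 = 565504 ≡ 140 (mod 817)
11^16 ≡ 140^2 = 19600 ≡ 809 (mod 817)
11^32 ≡ 809^2 = 654481 ≡ 64 (mod 817)
11^64 ≡ 64^2 = 4096 ≡ 11 (mod 817)
11^128 ≡ 11^2 = 121 ≡ 121 (mod 817)
11^256 ≡ 121^2 = 14641 ≡ 752 (mod 817)
11^512 ≡ 752^2 = 565504 ≡ 140 (mod 817)
816 = 512 + 256 + 32 + 16 in binary powers of 2.
So 11^816 ≡ 140 · 752 · 64 · 809 ≡ 666 (mod 817).
Since 666 ≠ 1, base 11 is a Fermat witness: 817 is composite.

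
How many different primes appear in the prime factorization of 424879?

4

424879 = 7^2 · 8671
8671 = 13 · 667
667 = 23 · 29
424879 = 7^2 · 13 · 23 · 29, which has 4 distinct prime factors.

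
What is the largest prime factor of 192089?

67

192089 = 47 · 4087
4087 = 61 · 67
67 is prime.
So 192089 = 47 · 61 · 67; the largest prime factor is 67.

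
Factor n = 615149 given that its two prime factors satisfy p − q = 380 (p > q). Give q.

617

Since p = q + 380, we have 615149 = q(q + 380), so q² + 380q − 615149 = 0.
Discriminant: 380² + 4·615149 = 144400 + 2460596 = 2604996; √2604996 = 1614.
q = (−380 + 1614)/2 = 617, and p = q + 380 = 997.
Check: 617 · 997 = 615149.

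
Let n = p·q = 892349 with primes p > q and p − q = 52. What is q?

919

Since p = q + 52, we have 892349 = q(q + 52), so q² + 52q − 892349 = 0.
Discriminant: 52² + 4·892349 = 2704 + 3569396 = 3572100; √3572100 = 1890.
q = (−52 + 1890)/2 = 919, and p = q + 52 = 971.
Check: 919 · 971 = 892349.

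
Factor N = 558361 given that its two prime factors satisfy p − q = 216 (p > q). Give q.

647

Since p = q + 216, we have 558361 = q(q + 216), so q² + 216q − 558361 = 0.
Discriminant: 216² + 4·558361 = 46656 + 2233444 = 2280100; √2280100 = 1510.
q = (−216 + 1510)/2 = 647, and p = q + 216 = 863.
Check: 647 · 863 = 558361.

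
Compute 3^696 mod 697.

3^1 ≡ 3 (mod 697)
3^2 ≡ 3^2 = 9 ≡ 9 (mod 697)
3^4 ≡ 9^2 = 81 ≡ 81 (mod 697)
3^8 ≡ 81^2 = 6561 ≡ 288 (mod 697)
3^16 ≡ 288^2 = 82944 ≡ 1 (mod 697)
3^32 ≡ 1^2 = 1 ≡ 1 (mod 697)
3^64 ≡ 1^2 = 1 ≡ 1 (mod 697)
3^128 ≡ 1^2 = 1 ≡ 1 (mod 697)
3^256 ≡ 1^2 = 1 ≡ 1 (mod 697)
3^512 ≡ 1^2 = 1 ≡ 1 (mod 697)
696 = 512 + 128 + 32 + 16 + 8 in binary powers of 2.
So 3^696 ≡ 1 · 1 · 1 · 1 · 288 ≡ 288 (mod 697).
Since 288 ≠ 1, base 3 is a Fermat witness: 697 is composite.

288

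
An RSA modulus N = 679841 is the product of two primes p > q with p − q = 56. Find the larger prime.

Since p = q + 56, we have 679841 = q(q + 56), so q² + 56q − 679841 = 0.
Discriminant: 56² + 4·679841 = 3136 + 2719364 = 2722500; √2722500 = 1650.
q = (−56 + 1650)/2 = 797, and p = q + 56 = 853.
Check: 797 · 853 = 679841.

853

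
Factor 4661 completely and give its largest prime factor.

4661 = 59 · 79
79 is prime.
So 4661 = 59 · 79; the largest prime factor is 79.

79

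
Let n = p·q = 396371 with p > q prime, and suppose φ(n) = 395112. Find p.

653

φ(n) = (p−1)(q−1) = n − (p+q) + 1, so p + q = 396371 − 395112 + 1 = 1260.
p and q are the roots of t² − 1260t + 396371 = 0.
Discriminant: 1260² − 4·396371 = 1587600 − 1585484 = 2116; √2116 = 46.
q = (1260 − 46)/2 = 607, p = (1260 + 46)/2 = 653.
Check: 607 · 653 = 396371.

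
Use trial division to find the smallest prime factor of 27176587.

97

27176587 is odd.
Digit sum 43, not divisible by 3.
Ends in 7: not divisible by 5.
7: 27176587 = 7·3882369 + 4
11: 27176587 = 11·2470598 + 9
13: 27176587 = 13·2090506 + 9
17: 27176587 = 17·1598622 + 13
19: 27176587 = 19·1430346 + 13
23: 27176587 = 23·1181590 + 17
29: 27176587 = 29·937123 + 20
31: 27176587 = 31·876664 + 3
37: 27176587 = 37·734502 + 13
41: 27176587 = 41·662843 + 24
43: 27176587 = 43·632013 + 28
47: 27176587 = 47·578225 + 12
53: 27176587 = 53·512765 + 42
59: 27176587 = 59·460620 + 7
61: 27176587 = 61·445517 + 50
67: 27176587 = 67·405620 + 47
71: 27176587 = 71·382768 + 59
73: 27176587 = 73·372282 + 1
79: 27176587 = 79·344007 + 34
83: 27176587 = 83·327428 + 63
89: 27176587 = 89·305354 + 81
97: 27176587 = 97·280171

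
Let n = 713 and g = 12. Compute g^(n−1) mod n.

12^1 ≡ 12 (mod 713)
12^2 ≡ 12^2 = 144 ≡ 144 (mod 713)
12^4 ≡ 144^2 = 20736 ≡ 59 (mod 713)
12^8 ≡ 59^2 = 3481 ≡ 629 (mod 713)
12^16 ≡ 629^2 = 395641 ≡ 639 (mod 713)
12^32 ≡ 639^2 = 408321 ≡ 485 (mod 713)
12^64 ≡ 485^2 = 235225 ≡ 648 (mod 713)
12^128 ≡ 648^2 = 419904 ≡ 660 (mod 713)
12^256 ≡ 660^2 = 435600 ≡ 670 (mod 713)
12^512 ≡ 670^2 = 448900 ≡ 423 (mod 713)
712 = 512 + 128 + 64 + 8 in binary powers of 2.
So 12^712 ≡ 423 · 660 · 648 · 629 ≡ 100 (mod 713).
Since 100 ≠ 1, base 12 is a Fermat witness: 713 is composite.

100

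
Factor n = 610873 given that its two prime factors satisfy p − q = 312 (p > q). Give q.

Since p = q + 312, we have 610873 = q(q + 312), so q² + 312q − 610873 = 0.
Discriminant: 312² + 4·610873 = 97344 + 2443492 = 2540836; √2540836 = 1594.
q = (−312 + 1594)/2 = 641, and p = q + 312 = 953.
Check: 641 · 953 = 610873.

641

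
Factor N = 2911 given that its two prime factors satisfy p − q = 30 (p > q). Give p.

71

Since p = q + 30, we have 2911 = q(q + 30), so q² + 30q − 2911 = 0.
Discriminant: 30² + 4·2911 = 900 + 11644 = 12544; √12544 = 112.
q = (−30 + 112)/2 = 41, and p = q + 30 = 71.
Check: 41 · 71 = 2911.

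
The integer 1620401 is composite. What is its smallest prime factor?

1620401 is odd.
Digit sum 14, not divisible by 3.
Ends in 1: not divisible by 5.
7: 1620401 = 7·231485 + 6
11: 1620401 = 11·147309 + 2
13: 1620401 = 13·124646 + 3
17: 1620401 = 17·95317 + 12
19: 1620401 = 19·85284 + 5
23: 1620401 = 23·70452 + 5
29: 1620401 = 29·55875 + 26
31: 1620401 = 31·52271

31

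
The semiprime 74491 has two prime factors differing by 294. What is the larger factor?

Since p = q + 294, we have 74491 = q(q + 294), so q² + 294q − 74491 = 0.
Discriminant: 294² + 4·74491 = 86436 + 297964 = 384400; √384400 = 620.
q = (−294 + 620)/2 = 163, and p = q + 294 = 457.
Check: 163 · 457 = 74491.

457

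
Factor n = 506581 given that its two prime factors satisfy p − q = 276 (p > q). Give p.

Since p = q + 276, we have 506581 = q(q + 276), so q² + 276q − 506581 = 0.
Discriminant: 276² + 4·506581 = 76176 + 2026324 = 2102500; √2102500 = 1450.
q = (−276 + 1450)/2 = 587, and p = q + 276 = 863.
Check: 587 · 863 = 506581.

863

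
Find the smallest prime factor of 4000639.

79

4000639 is odd.
Digit sum 22, not divisible by 3.
Ends in 9: not divisible by 5.
7: 4000639 = 7·571519 + 6
11: 4000639 = 11·363694 + 5
13: 4000639 = 13·307741 + 6
17: 4000639 = 17·235331 + 12
19: 4000639 = 19·210559 + 18
23: 4000639 = 23·173940 + 19
29: 4000639 = 29·137953 + 2
31: 4000639 = 31·129052 + 27
37: 4000639 = 37·108125 + 14
41: 4000639 = 41·97576 + 23
43: 4000639 = 43·93038 + 5
47: 4000639 = 47·85119 + 46
53: 4000639 = 53·75483 + 40
59: 4000639 = 59·67807 + 26
61: 4000639 = 61·65584 + 15
67: 4000639 = 67·59711 + 2
71: 4000639 = 71·56347 + 2
73: 4000639 = 73·54803 + 20
79: 4000639 = 79·50641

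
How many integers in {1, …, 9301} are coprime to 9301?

9100

Factor: 9301 = 71 · 131.
φ(9301) = (71−1) · (131−1) = 70 · 130 = 9100.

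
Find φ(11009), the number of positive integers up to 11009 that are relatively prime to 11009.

Factor: 11009 = 101 · 109.
φ(11009) = (101−1) · (109−1) = 100 · 108 = 10800.

10800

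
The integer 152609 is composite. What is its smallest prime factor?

17

152609 is odd.
Digit sum 23, not divisible by 3.
Ends in 9: not divisible by 5.
7: 152609 = 7·21801 + 2
11: 152609 = 11·13873 + 6
13: 152609 = 13·11739 + 2
17: 152609 = 17·8977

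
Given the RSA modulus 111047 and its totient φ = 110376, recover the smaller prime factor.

φ(n) = (p−1)(q−1) = n − (p+q) + 1, so p + q = 111047 − 110376 + 1 = 672.
p and q are the roots of t² − 672t + 111047 = 0.
Discriminant: 672² − 4·111047 = 451584 − 444188 = 7396; √7396 = 86.
q = (672 − 86)/2 = 293, p = (672 + 86)/2 = 379.
Check: 293 · 379 = 111047.

293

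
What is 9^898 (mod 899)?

545

9^1 ≡ 9 (mod 899)
9^2 ≡ 9^2 = 81 ≡ 81 (mod 899)
9^4 ≡ 81^2 = 6561 ≡ 268 (mod 899)
9^8 ≡ 268^2 = 71824 ≡ 803 (mod 899)
9^16 ≡ 803^2 = 644809 ≡ 226 (mod 899)
9^32 ≡ 226^2 = 51076 ≡ 732 (mod 899)
9^64 ≡ 732^2 = 535824 ≡ 20 (mod 899)
9^128 ≡ 20^2 = 400 ≡ 400 (mod 899)
9^256 ≡ 400^2 = 160000 ≡ 877 (mod 899)
9^512 ≡ 877^2 = 769129 ≡ 484 (mod 899)
898 = 512 + 256 + 128 + 2 in binary powers of 2.
So 9^898 ≡ 484 · 877 · 400 · 81 ≡ 545 (mod 899).
Since 545 ≠ 1, base 9 is a Fermat witness: 899 is composite.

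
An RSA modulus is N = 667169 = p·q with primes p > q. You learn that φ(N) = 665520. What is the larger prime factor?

941

φ(n) = (p−1)(q−1) = n − (p+q) + 1, so p + q = 667169 − 665520 + 1 = 1650.
p and q are the roots of t² − 1650t + 667169 = 0.
Discriminant: 1650² − 4·667169 = 2722500 − 2668676 = 53824; √53824 = 232.
q = (1650 − 232)/2 = 709, p = (1650 + 232)/2 = 941.
Check: 709 · 941 = 667169.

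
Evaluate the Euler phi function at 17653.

17388

Factor: 17653 = 127 · 139.
φ(17653) = (127−1) · (139−1) = 126 · 138 = 17388.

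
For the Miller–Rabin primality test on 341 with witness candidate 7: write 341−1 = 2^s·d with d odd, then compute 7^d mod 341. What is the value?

341 − 1 = 340 = 2^2 · 85, so d = 85.
7^1 ≡ 7 (mod 341)
7^2 ≡ 7^2 = 49 ≡ 49 (mod 341)
7^4 ≡ 49^2 = 2401 ≡ 14 (mod 341)
7^8 ≡ 14^2 = 196 ≡ 196 (mod 341)
7^16 ≡ 196^2 = 38416 ≡ 224 (mod 341)
7^32 ≡ 224^2 = 50176 ≡ 49 (mod 341)
7^64 ≡ 49^2 = 2401 ≡ 14 (mod 341)
85 = 64 + 16 + 4 + 1 in binary powers of 2.
So 7^85 ≡ 14 · 224 · 14 · 7 ≡ 87 (mod 341).
Squaring chain: 87 → 67; never reaches −1, so base 7 is a Miller–Rabin witness that 341 is composite.

87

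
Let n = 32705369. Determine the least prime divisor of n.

32705369 is odd.
Digit sum 35, not divisible by 3.
Ends in 9: not divisible by 5.
7: 32705369 = 7·4672195 + 4
11: 32705369 = 11·2973215 + 4
13: 32705369 = 13·2515797 + 8
17: 32705369 = 17·1923845 + 4
19: 32705369 = 19·1721335 + 4
23: 32705369 = 23·1421972 + 13
29: 32705369 = 29·1127771 + 10
31: 32705369 = 31·1055011 + 28
37: 32705369 = 37·883928 + 33
41: 32705369 = 41·797691 + 38
43: 32705369 = 43·760589 + 42
47: 32705369 = 47·695858 + 43
53: 32705369 = 53·617082 + 23
59: 32705369 = 59·554328 + 17
61: 32705369 = 61·536153 + 36
67: 32705369 = 67·488139 + 56
71: 32705369 = 71·460639

71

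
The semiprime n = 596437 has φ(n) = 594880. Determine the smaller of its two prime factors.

677

φ(n) = (p−1)(q−1) = n − (p+q) + 1, so p + q = 596437 − 594880 + 1 = 1558.
p and q are the roots of t² − 1558t + 596437 = 0.
Discriminant: 1558² − 4·596437 = 2427364 − 2385748 = 41616; √41616 = 204.
q = (1558 − 204)/2 = 677, p = (1558 + 204)/2 = 881.
Check: 677 · 881 = 596437.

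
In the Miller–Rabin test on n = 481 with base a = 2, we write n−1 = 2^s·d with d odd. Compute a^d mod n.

60

481 − 1 = 480 = 2^5 · 15, so d = 15.
2^1 ≡ 2 (mod 481)
2^2 ≡ 2^2 = 4 ≡ 4 (mod 481)
2^4 ≡ 4^2 = 16 ≡ 16 (mod 481)
2^8 ≡ 16^2 = 256 ≡ 256 (mod 481)
15 = 8 + 4 + 2 + 1 in binary powers of 2.
So 2^15 ≡ 256 · 16 · 4 · 2 ≡ 60 (mod 481).
Squaring chain: 60 → 233 → 417 → 248 → 417; never reaches −1, so base 2 is a Miller–Rabin witness that 481 is composite.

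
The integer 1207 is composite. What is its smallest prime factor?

1207 is odd.
Digit sum 10, not divisible by 3.
Ends in 7: not divisible by 5.
7: 1207 = 7·172 + 3
11: 1207 = 11·109 + 8
13: 1207 = 13·92 + 11
17: 1207 = 17·71

17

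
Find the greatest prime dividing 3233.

3233 = 53 · 61
61 is prime.
So 3233 = 53 · 61; the largest prime factor is 61.

61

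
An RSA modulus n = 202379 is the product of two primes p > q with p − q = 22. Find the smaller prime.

Since p = q + 22, we have 202379 = q(q + 22), so q² + 22q − 202379 = 0.
Discriminant: 22² + 4·202379 = 484 + 809516 = 810000; √810000 = 900.
q = (−22 + 900)/2 = 439, and p = q + 22 = 461.
Check: 439 · 461 = 202379.

439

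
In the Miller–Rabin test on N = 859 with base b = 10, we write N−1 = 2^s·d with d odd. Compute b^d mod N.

858

859 − 1 = 858 = 2^1 · 429, so d = 429.
10^1 ≡ 10 (mod 859)
10^2 ≡ 10^2 = 100 ≡ 100 (mod 859)
10^4 ≡ 100^2 = 10000 ≡ 551 (mod 859)
10^8 ≡ 551^2 = 303601 ≡ 374 (mod 859)
10^16 ≡ 374^2 = 139876 ≡ 718 (mod 859)
10^32 ≡ 718^2 = 515524 ≡ 124 (mod 859)
10^64 ≡ 124^2 = 15376 ≡ 773 (mod 859)
10^128 ≡ 773^2 = 597529 ≡ 524 (mod 859)
10^256 ≡ 524^2 = 274576 ≡ 555 (mod 859)
429 = 256 + 128 + 32 + 8 + 4 + 1 in binary powers of 2.
So 10^429 ≡ 555 · 524 · 124 · 374 · 551 · 10 ≡ 858 (mod 859).
Since 10^d ≡ 858 (mod 859), base 10 does not prove 859 composite.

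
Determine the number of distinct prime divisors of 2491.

2491 = 47 · 53
2491 = 47 · 53, which has 2 distinct prime factors.

2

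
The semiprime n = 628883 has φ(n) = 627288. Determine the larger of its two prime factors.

φ(n) = (p−1)(q−1) = n − (p+q) + 1, so p + q = 628883 − 627288 + 1 = 1596.
p and q are the roots of t² − 1596t + 628883 = 0.
Discriminant: 1596² − 4·628883 = 2547216 − 2515532 = 31684; √31684 = 178.
q = (1596 − 178)/2 = 709, p = (1596 + 178)/2 = 887.
Check: 709 · 887 = 628883.

887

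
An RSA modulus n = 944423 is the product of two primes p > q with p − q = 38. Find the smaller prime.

Since p = q + 38, we have 944423 = q(q + 38), so q² + 38q − 944423 = 0.
Discriminant: 38² + 4·944423 = 1444 + 3777692 = 3779136; √3779136 = 1944.
q = (−38 + 1944)/2 = 953, and p = q + 38 = 991.
Check: 953 · 991 = 944423.

953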